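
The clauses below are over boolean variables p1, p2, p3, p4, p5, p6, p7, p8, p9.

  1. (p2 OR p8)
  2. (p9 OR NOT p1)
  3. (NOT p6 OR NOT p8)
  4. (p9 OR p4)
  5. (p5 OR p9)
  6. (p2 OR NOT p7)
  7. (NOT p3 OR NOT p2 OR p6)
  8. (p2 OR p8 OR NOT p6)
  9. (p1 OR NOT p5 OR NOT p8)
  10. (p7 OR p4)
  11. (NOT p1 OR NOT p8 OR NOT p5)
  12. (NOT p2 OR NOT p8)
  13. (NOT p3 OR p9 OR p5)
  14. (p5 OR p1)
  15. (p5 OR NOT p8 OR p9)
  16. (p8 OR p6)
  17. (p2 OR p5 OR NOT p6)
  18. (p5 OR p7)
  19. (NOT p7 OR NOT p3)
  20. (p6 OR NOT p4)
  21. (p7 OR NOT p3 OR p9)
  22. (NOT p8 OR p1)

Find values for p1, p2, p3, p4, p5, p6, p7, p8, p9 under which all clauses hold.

p1 = 0, p2 = 1, p3 = 0, p4 = 1, p5 = 1, p6 = 1, p7 = 0, p8 = 0, p9 = 1

Pure literal: p3 appears only negated; assign p3 = False.
p9 occurs only positively in the remaining clauses — set p9 = True.
Set p1 = False and propagate.
  then p5 is forced to True.
  then p8 is forced to False.
  then p2 is forced to True.
  then p6 is forced to True.
Try p4 = True.
p7 is now unconstrained; take p7 = False.
Check each clause:
  1. (p8 OR p2) — p2 is true.
  2. (p9 OR NOT p1) — p9 is true.
  3. (NOT p8 OR NOT p6) — NOT p8 is true.
  4. (p4 OR p9) — p9 is true.
  5. (p9 OR p5) — p9 is true.
  6. (NOT p7 OR p2) — NOT p7 is true.
  7. (p6 OR NOT p2 OR NOT p3) — NOT p3 is true.
  8. (p8 OR p2 OR NOT p6) — p2 is true.
  9. (p1 OR NOT p5 OR NOT p8) — NOT p8 is true.
  10. (p4 OR p7) — p4 is true.
  11. (NOT p8 OR NOT p1 OR NOT p5) — NOT p8 is true.
  12. (NOT p2 OR NOT p8) — NOT p8 is true.
  13. (p5 OR p9 OR NOT p3) — NOT p3 is true.
  14. (p1 OR p5) — p5 is true.
  15. (p5 OR NOT p8 OR p9) — NOT p8 is true.
  16. (p6 OR p8) — p6 is true.
  17. (p2 OR NOT p6 OR p5) — p2 is true.
  18. (p5 OR p7) — p5 is true.
  19. (NOT p3 OR NOT p7) — NOT p7 is true.
  20. (p6 OR NOT p4) — p6 is true.
  21. (NOT p3 OR p7 OR p9) — p9 is true.
  22. (p1 OR NOT p8) — NOT p8 is true.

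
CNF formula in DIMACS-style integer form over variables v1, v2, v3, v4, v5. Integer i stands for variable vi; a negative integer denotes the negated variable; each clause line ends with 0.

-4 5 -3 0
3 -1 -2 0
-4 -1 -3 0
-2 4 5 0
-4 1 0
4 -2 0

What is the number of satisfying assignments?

Split on v4, then v1.
  v4=1, v1=1: remaining (v2,v3,v5) ∈ {(0,0,0); (0,0,1)} — 2.
  v4=1, v1=0: a clause becomes empty — 0.
  v4=0, v1=1: remaining (v2,v3,v5) ∈ {(0,0,0); (0,0,1); (0,1,0); (0,1,1)} — 4.
  v4=0, v1=0: remaining (v2,v3,v5) ∈ {(0,0,0); (0,0,1); (0,1,0); (0,1,1)} — 4.
Total: 2 + 0 + 4 + 4 = 10.

10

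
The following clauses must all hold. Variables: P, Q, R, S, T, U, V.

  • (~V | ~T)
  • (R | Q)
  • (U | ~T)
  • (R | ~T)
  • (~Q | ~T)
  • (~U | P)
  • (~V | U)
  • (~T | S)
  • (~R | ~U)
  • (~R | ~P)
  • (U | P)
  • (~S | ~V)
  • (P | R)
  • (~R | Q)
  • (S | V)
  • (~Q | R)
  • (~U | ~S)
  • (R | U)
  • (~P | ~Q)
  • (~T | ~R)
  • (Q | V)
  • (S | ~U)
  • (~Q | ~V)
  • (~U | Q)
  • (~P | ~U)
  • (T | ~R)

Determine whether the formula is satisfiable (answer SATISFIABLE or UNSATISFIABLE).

UNSATISFIABLE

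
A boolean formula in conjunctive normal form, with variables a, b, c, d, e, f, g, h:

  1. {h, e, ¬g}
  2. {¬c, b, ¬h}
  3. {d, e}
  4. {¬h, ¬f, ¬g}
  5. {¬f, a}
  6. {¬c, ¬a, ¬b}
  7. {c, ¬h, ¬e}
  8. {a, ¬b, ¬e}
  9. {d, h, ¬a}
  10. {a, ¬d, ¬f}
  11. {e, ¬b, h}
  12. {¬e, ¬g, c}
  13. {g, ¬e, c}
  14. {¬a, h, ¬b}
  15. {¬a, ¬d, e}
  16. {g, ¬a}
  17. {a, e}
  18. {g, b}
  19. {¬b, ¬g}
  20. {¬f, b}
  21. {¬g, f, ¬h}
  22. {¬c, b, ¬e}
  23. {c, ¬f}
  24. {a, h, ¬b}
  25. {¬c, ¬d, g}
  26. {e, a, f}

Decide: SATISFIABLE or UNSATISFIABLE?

UNSATISFIABLE

a = True:
  propagation gives g=True, b=False, f=False, h=False; an empty clause results — contradiction.
a = False:
  propagation gives f=False, e=True, b=False, g=True; an empty clause results — contradiction.
Every branch closes, so no satisfying assignment exists.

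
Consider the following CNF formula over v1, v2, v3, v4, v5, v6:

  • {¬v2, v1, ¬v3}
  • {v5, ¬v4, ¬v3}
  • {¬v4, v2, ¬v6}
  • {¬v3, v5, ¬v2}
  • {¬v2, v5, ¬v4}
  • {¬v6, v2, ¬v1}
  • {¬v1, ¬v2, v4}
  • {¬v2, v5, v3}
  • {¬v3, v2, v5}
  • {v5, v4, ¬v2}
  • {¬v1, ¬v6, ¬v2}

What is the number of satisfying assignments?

21

Split on v2, then v5.
  v2=1, v5=1: 6 of the 16 assignments to (v1,v3,v4,v6) work.
  v2=1, v5=0: a clause becomes empty — 0.
  v2=0, v5=1: v3 free; 5 ways for (v1,v4,v6) × 2^1 = 10.
  v2=0, v5=0: 5 of the 16 assignments to (v1,v3,v4,v6) work.
Total: 6 + 0 + 10 + 5 = 21.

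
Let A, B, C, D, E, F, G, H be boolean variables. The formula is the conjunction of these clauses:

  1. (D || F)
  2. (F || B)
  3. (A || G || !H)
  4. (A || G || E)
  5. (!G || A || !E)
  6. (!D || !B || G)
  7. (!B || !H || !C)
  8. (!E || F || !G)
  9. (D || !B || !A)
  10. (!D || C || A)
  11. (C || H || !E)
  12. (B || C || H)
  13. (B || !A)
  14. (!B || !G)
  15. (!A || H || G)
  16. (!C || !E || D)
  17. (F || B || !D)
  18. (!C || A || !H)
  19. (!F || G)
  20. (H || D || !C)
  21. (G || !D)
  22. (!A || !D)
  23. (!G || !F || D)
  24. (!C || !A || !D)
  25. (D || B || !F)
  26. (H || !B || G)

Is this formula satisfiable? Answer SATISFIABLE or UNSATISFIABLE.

SATISFIABLE

Set A = False and propagate.
Branch on B: take B = False.
  then F is forced to True.
  then G is forced to True.
  then E is forced to False.
  then D is forced to True.
  then C is forced to True.
  then H is forced to False.
So A=0, B=0, C=1, D=1, E=0, F=1, G=1, H=0 is a satisfying assignment.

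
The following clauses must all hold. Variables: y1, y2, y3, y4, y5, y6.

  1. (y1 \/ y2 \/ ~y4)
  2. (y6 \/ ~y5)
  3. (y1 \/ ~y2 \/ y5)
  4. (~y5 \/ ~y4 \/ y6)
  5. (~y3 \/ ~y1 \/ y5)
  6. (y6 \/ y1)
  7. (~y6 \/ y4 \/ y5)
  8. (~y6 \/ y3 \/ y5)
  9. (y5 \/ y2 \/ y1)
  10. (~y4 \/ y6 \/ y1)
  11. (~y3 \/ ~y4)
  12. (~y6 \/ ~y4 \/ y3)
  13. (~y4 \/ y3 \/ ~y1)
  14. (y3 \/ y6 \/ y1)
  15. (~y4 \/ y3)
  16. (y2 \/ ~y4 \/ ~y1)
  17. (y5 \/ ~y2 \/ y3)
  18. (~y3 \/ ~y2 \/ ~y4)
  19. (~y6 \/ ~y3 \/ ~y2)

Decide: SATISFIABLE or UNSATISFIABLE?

SATISFIABLE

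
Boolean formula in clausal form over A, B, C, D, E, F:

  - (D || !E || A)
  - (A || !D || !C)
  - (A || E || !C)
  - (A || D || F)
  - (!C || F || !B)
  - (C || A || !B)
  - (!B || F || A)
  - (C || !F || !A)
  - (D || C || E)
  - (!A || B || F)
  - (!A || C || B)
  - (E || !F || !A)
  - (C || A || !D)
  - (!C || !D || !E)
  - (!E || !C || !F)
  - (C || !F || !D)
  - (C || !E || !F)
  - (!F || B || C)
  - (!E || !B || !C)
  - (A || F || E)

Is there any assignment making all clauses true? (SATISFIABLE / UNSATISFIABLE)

SATISFIABLE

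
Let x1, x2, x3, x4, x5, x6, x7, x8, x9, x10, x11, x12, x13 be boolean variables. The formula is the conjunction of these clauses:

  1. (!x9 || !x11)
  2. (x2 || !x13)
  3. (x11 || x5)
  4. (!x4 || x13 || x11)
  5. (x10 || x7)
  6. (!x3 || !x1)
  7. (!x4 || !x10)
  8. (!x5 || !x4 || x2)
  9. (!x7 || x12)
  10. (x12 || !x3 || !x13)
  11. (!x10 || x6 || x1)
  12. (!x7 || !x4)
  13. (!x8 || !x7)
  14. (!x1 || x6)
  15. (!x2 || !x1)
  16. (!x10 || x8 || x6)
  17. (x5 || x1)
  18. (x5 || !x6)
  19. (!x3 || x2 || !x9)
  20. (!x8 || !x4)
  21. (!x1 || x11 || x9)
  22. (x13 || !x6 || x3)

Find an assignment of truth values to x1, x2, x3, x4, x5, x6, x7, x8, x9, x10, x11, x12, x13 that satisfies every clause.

x1 = 0  x2 = 0  x3 = 1  x4 = 0  x5 = 1  x6 = 1  x7 = 1  x8 = 0  x9 = 0  x10 = 0  x11 = 0  x12 = 1  x13 = 0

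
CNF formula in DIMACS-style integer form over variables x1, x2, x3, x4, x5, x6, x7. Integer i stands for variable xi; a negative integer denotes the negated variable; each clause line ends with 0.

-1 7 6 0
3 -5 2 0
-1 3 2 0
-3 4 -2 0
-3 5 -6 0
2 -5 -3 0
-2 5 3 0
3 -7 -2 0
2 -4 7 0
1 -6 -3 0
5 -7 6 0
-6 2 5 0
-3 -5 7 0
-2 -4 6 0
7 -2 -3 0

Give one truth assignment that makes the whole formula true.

Try x1 = False.
Branch on x2: take x2 = False.
The remaining clauses are satisfied by x3 = True, x4 = False, x5 = False, x6 = False, x7 = False.
Every clause has at least one true literal under this assignment.

x1=False  x2=False  x3=True  x4=False  x5=False  x6=False  x7=False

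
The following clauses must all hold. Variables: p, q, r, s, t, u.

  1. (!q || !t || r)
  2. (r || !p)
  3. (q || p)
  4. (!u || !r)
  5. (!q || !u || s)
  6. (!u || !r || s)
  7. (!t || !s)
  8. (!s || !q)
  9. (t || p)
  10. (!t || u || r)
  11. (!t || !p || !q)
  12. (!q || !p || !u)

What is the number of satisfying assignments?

5

Satisfying assignments:
  p=0 q=1 r=1 s=0 t=1 u=0
  p=1 q=0 r=1 s=0 t=0 u=0
  p=1 q=0 r=1 s=0 t=1 u=0
  p=1 q=0 r=1 s=1 t=0 u=0
  p=1 q=1 r=1 s=0 t=0 u=0
That's 5 in total.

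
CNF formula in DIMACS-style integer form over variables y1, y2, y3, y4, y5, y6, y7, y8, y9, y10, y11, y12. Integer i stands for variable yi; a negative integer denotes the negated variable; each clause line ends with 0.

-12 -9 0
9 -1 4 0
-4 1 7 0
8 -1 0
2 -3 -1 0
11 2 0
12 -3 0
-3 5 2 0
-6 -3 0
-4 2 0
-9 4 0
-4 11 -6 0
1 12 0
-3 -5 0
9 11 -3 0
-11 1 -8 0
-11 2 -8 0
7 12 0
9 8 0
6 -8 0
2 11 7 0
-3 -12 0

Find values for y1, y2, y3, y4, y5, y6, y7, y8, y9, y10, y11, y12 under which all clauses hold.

y2 occurs only positively in the remaining clauses — set y2 = True.
y3 occurs only negated in the remaining clauses — set y3 = False.
Try y1 = True.
  then y8 is forced to True.
  then y6 is forced to True.
Try y4 = True.
  then y11 is forced to True.
The remaining clauses are satisfied by y5 = True, y7 = False, y9 = False, y10 = False, y12 = True.
Every clause has at least one true literal under this assignment.
Check each clause:
  1. (~y9 \/ ~y12) — ~y9 is true.
  2. (~y1 \/ y9 \/ y4) — y4 is true.
  3. (y7 \/ y1 \/ ~y4) — y1 is true.
  4. (y8 \/ ~y1) — y8 is true.
  5. (y2 \/ ~y1 \/ ~y3) — y2 is true.
  6. (y2 \/ y11) — y2 is true.
  7. (~y3 \/ y12) — y12 is true.
  8. (y5 \/ ~y3 \/ y2) — y2 is true.
  9. (~y3 \/ ~y6) — ~y3 is true.
  10. (y2 \/ ~y4) — y2 is true.
  11. (~y9 \/ y4) — y4 is true.
  12. (~y4 \/ y11 \/ ~y6) — y11 is true.
  13. (y12 \/ y1) — y1 is true.
  14. (~y5 \/ ~y3) — ~y3 is true.
  15. (~y3 \/ y11 \/ y9) — y11 is true.
  16. (~y11 \/ ~y8 \/ y1) — y1 is true.
  17. (~y11 \/ y2 \/ ~y8) — y2 is true.
  18. (y12 \/ y7) — y12 is true.
  19. (y8 \/ y9) — y8 is true.
  20. (~y8 \/ y6) — y6 is true.
  21. (y2 \/ y11 \/ y7) — y2 is true.
  22. (~y3 \/ ~y12) — ~y3 is true.

y1=T, y2=T, y3=F, y4=T, y5=T, y6=T, y7=F, y8=T, y9=F, y10=F, y11=T, y12=T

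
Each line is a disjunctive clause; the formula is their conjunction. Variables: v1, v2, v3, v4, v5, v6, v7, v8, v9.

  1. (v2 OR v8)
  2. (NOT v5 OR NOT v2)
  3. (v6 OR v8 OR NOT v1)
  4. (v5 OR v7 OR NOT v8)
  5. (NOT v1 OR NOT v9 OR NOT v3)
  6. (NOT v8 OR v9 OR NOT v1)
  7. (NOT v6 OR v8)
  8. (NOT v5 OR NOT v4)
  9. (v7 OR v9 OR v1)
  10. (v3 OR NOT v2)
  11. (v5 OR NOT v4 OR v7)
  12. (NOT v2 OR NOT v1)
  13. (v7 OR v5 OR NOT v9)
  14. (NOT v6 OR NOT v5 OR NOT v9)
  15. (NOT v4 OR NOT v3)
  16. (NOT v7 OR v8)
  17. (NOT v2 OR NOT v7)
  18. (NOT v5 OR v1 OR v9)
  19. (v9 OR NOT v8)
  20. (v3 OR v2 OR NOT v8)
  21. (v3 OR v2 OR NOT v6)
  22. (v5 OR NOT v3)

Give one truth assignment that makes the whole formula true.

v1 = F  v2 = F  v3 = T  v4 = F  v5 = T  v6 = F  v7 = F  v8 = T  v9 = T

v4 occurs only negated in the remaining clauses — set v4 = False.
Set v1 = False and propagate.
For the remaining variables, v2 = False, v3 = True, v5 = True, v6 = False, v7 = False, v8 = True, v9 = True works.
Check each clause:
  1. (v8 OR v2) — v8 is true.
  2. (NOT v5 OR NOT v2) — NOT v2 is true.
  3. (v8 OR NOT v1 OR v6) — v8 is true.
  4. (v7 OR NOT v8 OR v5) — v5 is true.
  5. (NOT v9 OR NOT v1 OR NOT v3) — NOT v1 is true.
  6. (NOT v1 OR NOT v8 OR v9) — v9 is true.
  7. (v8 OR NOT v6) — v8 is true.
  8. (NOT v5 OR NOT v4) — NOT v4 is true.
  9. (v7 OR v1 OR v9) — v9 is true.
  10. (NOT v2 OR v3) — v3 is true.
  11. (v5 OR v7 OR NOT v4) — NOT v4 is true.
  12. (NOT v2 OR NOT v1) — NOT v2 is true.
  13. (v7 OR v5 OR NOT v9) — v5 is true.
  14. (NOT v9 OR NOT v5 OR NOT v6) — NOT v6 is true.
  15. (NOT v3 OR NOT v4) — NOT v4 is true.
  16. (NOT v7 OR v8) — v8 is true.
  17. (NOT v7 OR NOT v2) — NOT v7 is true.
  18. (v9 OR NOT v5 OR v1) — v9 is true.
  19. (v9 OR NOT v8) — v9 is true.
  20. (NOT v8 OR v2 OR v3) — v3 is true.
  21. (v3 OR v2 OR NOT v6) — v3 is true.
  22. (NOT v3 OR v5) — v5 is true.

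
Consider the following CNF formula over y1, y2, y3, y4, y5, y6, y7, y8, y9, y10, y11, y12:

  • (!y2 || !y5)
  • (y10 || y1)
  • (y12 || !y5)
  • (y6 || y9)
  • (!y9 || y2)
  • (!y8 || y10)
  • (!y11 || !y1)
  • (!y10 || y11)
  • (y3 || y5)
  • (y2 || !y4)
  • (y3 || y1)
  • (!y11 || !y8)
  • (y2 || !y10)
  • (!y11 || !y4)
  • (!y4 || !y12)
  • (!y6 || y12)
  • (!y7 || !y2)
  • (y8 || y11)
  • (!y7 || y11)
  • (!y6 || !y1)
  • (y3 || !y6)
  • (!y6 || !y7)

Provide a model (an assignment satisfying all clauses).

y1 = F, y2 = T, y3 = T, y4 = F, y5 = F, y6 = T, y7 = F, y8 = F, y9 = T, y10 = T, y11 = T, y12 = T

Check each clause:
  1. (!y2 || !y5) — !y5 is true.
  2. (y1 || y10) — y10 is true.
  3. (!y5 || y12) — !y5 is true.
  4. (y6 || y9) — y9 is true.
  5. (y2 || !y9) — y2 is true.
  6. (y10 || !y8) — !y8 is true.
  7. (!y11 || !y1) — !y1 is true.
  8. (!y10 || y11) — y11 is true.
  9. (y5 || y3) — y3 is true.
  10. (y2 || !y4) — y2 is true.
  11. (y3 || y1) — y3 is true.
  12. (!y8 || !y11) — !y8 is true.
  13. (y2 || !y10) — y2 is true.
  14. (!y4 || !y11) — !y4 is true.
  15. (!y4 || !y12) — !y4 is true.
  16. (!y6 || y12) — y12 is true.
  17. (!y7 || !y2) — !y7 is true.
  18. (y11 || y8) — y11 is true.
  19. (!y7 || y11) — !y7 is true.
  20. (!y1 || !y6) — !y1 is true.
  21. (!y6 || y3) — y3 is true.
  22. (!y6 || !y7) — !y7 is true.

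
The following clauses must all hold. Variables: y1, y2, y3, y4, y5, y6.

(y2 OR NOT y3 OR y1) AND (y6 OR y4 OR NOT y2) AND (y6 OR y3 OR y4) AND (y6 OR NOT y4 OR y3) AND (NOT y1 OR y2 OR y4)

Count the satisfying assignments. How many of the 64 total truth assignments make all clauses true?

30

Case analysis on y4 and y2:
  y4=1, y2=1: y1, y5 free; 3 ways for (y3,y6) × 2^2 = 12.
  y4=1, y2=0: y5 free; 4 ways for (y1,y3,y6) × 2^1 = 8.
  y4=0, y2=1: forces y6=1; y1, y3, y5 free → 2^3 = 8.
  y4=0, y2=0: remaining (y1,y3,y5,y6) ∈ {(0,0,0,1); (0,0,1,1)} — 2.
Total: 12 + 8 + 8 + 2 = 30.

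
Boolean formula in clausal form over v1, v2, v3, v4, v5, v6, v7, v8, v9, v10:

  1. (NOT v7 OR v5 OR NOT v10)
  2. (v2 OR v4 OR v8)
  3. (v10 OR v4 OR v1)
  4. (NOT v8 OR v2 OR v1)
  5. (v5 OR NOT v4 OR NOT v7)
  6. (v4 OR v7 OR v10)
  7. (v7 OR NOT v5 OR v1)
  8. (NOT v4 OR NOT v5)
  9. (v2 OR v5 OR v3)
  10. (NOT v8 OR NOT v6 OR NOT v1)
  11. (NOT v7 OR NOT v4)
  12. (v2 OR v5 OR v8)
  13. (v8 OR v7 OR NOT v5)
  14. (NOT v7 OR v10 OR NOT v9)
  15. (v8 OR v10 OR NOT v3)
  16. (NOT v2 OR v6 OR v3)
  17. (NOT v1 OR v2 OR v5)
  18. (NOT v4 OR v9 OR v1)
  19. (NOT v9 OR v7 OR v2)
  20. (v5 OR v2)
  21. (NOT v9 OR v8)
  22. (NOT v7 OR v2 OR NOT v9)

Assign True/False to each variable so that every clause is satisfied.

v1=1, v2=1, v3=1, v4=0, v5=1, v6=0, v7=0, v8=1, v9=0, v10=1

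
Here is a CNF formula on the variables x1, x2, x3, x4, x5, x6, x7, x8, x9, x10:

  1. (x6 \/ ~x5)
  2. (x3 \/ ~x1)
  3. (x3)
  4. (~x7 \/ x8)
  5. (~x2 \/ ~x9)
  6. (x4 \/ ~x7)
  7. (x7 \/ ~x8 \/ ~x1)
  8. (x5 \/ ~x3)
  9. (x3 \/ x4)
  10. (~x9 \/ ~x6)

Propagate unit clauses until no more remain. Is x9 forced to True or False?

(x3) is a unit clause: x3 = True.
(x5 \/ ~x3): since x3 = True, the clause reduces to (x5). x5 = True.
From (~x5 \/ x6) and x5 = True: x6 = True.
(~x9 \/ ~x6): since x6 = True, the clause reduces to (~x9). x9 = False.

False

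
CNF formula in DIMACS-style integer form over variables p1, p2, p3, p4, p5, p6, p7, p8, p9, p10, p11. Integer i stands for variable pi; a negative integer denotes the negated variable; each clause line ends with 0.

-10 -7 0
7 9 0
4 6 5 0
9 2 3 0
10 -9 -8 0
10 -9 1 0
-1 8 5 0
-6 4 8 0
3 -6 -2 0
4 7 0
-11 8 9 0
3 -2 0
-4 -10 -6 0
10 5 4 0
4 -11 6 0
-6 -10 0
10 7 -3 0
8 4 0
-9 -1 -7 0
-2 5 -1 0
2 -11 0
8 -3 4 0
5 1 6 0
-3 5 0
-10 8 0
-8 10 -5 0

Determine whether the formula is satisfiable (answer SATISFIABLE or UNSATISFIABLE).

p11 occurs only negated in the remaining clauses — set p11 = False.
Branch on p1: take p1 = True.
Set p2 = False and propagate.
For the remaining variables, p3 = False, p4 = True, p5 = True, p6 = False, p7 = False, p8 = True, p9 = True, p10 = True works.
Every clause has at least one true literal under this assignment.
So p1 = T, p2 = F, p3 = F, p4 = T, p5 = T, p6 = F, p7 = F, p8 = T, p9 = T, p10 = T, p11 = F is a satisfying assignment.

SATISFIABLE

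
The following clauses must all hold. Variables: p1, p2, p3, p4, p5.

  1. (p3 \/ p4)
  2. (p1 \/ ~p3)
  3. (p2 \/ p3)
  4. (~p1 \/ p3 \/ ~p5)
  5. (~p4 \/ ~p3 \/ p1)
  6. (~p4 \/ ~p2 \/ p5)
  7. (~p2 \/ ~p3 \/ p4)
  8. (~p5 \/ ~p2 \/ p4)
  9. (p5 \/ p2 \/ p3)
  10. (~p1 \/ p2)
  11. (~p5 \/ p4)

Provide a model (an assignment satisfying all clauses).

p1=0  p2=1  p3=0  p4=1  p5=1

Check each clause:
  1. (p3 \/ p4) — p4 is true.
  2. (~p3 \/ p1) — ~p3 is true.
  3. (p2 \/ p3) — p2 is true.
  4. (p3 \/ ~p1 \/ ~p5) — ~p1 is true.
  5. (~p3 \/ ~p4 \/ p1) — ~p3 is true.
  6. (~p2 \/ p5 \/ ~p4) — p5 is true.
  7. (~p3 \/ p4 \/ ~p2) — p4 is true.
  8. (~p5 \/ p4 \/ ~p2) — p4 is true.
  9. (p3 \/ p5 \/ p2) — p2 is true.
  10. (p2 \/ ~p1) — p2 is true.
  11. (p4 \/ ~p5) — p4 is true.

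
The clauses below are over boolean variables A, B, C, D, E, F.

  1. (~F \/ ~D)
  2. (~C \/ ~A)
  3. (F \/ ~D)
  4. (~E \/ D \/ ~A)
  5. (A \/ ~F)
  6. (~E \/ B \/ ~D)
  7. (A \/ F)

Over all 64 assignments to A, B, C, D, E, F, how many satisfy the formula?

The models are:
  A=1 B=0 C=0 D=0 E=0 F=0
  A=1 B=0 C=0 D=0 E=0 F=1
  A=1 B=1 C=0 D=0 E=0 F=0
  A=1 B=1 C=0 D=0 E=0 F=1
That's 4 in total.

4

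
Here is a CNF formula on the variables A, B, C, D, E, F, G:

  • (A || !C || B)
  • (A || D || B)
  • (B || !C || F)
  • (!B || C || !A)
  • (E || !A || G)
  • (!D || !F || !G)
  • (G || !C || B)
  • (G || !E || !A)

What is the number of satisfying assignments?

48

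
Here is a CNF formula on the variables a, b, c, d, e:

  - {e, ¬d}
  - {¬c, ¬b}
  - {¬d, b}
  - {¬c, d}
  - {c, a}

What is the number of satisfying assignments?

5

Satisfying assignments:
  a=1 b=0 c=0 d=0 e=0
  a=1 b=0 c=0 d=0 e=1
  a=1 b=1 c=0 d=0 e=0
  a=1 b=1 c=0 d=0 e=1
  a=1 b=1 c=0 d=1 e=1
That's 5 in total.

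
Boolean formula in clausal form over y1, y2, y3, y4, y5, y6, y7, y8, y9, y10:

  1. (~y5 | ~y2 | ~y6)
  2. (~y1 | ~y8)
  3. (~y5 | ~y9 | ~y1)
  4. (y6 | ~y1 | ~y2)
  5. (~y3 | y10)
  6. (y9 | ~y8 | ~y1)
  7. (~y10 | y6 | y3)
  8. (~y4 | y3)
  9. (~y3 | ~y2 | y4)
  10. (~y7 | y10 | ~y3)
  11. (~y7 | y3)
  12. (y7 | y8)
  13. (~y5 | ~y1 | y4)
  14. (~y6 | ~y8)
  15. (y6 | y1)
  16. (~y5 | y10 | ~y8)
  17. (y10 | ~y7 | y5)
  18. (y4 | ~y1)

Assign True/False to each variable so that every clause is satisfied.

y1=True, y2=False, y3=True, y4=True, y5=True, y6=True, y7=True, y8=False, y9=False, y10=True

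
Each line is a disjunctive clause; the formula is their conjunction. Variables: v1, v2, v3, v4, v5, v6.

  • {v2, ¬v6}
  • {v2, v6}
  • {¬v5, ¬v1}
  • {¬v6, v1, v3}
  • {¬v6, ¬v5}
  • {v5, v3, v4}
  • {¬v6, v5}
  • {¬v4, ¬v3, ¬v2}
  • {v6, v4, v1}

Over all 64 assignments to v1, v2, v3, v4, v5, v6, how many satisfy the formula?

4

Satisfying assignments:
  v1=0 v2=1 v3=0 v4=1 v5=0 v6=0
  v1=0 v2=1 v3=0 v4=1 v5=1 v6=0
  v1=1 v2=1 v3=0 v4=1 v5=0 v6=0
  v1=1 v2=1 v3=1 v4=0 v5=0 v6=0
Count: 4.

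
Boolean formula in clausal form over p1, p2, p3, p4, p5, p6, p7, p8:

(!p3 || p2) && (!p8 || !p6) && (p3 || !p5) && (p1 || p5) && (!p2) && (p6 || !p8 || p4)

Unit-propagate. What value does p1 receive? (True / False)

True

Unit clause (!p2) sets p2 = False.
In (!p3 || p2), p2 is now false; !p3 must hold, so p3 = False.
(p3 || !p5): since p3 = False, the clause reduces to (!p5). p5 = False.
In (p1 || p5), p5 is now false; p1 must hold, so p1 = True.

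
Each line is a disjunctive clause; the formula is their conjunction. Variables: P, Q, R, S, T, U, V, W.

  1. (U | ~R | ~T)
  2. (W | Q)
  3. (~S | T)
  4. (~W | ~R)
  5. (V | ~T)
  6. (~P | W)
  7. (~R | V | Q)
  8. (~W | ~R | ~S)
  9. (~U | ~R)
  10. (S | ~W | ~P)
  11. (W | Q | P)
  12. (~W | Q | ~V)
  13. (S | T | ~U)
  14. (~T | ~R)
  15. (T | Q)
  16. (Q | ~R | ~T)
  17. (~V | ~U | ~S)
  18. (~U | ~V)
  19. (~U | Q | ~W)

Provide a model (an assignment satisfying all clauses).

P = 0  Q = 1  R = 0  S = 0  T = 0  U = 0  V = 0  W = 0

Q occurs only positively in the remaining clauses — set Q = True.
R occurs only negated in the remaining clauses — set R = False.
Branch on P: take P = False.
Branch on S: take S = False.
Branch on T: take T = False.
  then U is forced to False.
V, W are now unconstrained; take V = False, W = False.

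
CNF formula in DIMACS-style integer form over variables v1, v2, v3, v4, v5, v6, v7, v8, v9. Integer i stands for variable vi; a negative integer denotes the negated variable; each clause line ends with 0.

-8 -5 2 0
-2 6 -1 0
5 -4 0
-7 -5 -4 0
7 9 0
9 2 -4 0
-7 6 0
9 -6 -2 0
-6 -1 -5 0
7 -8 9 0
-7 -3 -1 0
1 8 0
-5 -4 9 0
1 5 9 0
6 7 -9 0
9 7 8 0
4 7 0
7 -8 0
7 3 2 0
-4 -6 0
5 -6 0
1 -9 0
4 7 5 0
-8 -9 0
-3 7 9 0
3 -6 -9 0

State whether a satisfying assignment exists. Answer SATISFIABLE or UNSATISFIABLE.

UNSATISFIABLE

v7 = True:
  propagation gives v6=True, v4=False, v5=True, v1=False; an empty clause results — contradiction.
v7 = False:
  propagation gives v9=True, v6=True, v4=True; an empty clause results — contradiction.
Every branch closes, so no satisfying assignment exists.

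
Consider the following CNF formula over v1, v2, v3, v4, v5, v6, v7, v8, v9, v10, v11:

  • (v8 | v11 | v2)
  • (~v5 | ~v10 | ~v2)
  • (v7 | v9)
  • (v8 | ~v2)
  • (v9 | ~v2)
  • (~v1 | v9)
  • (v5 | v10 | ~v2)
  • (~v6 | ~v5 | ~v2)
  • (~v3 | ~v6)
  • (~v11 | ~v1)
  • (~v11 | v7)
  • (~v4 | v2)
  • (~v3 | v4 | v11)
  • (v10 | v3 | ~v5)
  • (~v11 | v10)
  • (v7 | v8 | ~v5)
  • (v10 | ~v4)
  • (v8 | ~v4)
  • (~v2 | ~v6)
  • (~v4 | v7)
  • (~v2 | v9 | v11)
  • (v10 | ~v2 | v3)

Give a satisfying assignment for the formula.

v1 = F, v2 = T, v3 = T, v4 = T, v5 = F, v6 = F, v7 = T, v8 = T, v9 = T, v10 = T, v11 = T

Pure literal: v1 appears only negated; assign v1 = False.
Pure literal: v6 appears only negated; assign v6 = False.
Try v2 = True.
  then v8 is forced to True.
  then v9 is forced to True.
For the remaining variables, v3 = True, v4 = True, v5 = False, v7 = True, v10 = True, v11 = True works.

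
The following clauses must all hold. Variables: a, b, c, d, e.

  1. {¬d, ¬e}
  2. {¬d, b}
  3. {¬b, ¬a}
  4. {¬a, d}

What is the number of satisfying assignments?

10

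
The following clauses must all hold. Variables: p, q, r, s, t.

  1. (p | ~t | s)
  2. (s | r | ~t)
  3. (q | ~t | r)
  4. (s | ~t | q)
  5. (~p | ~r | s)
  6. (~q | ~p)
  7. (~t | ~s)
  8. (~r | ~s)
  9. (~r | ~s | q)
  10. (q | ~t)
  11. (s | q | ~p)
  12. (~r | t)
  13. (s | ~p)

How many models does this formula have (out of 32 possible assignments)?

The models are:
  p=0 q=0 r=0 s=0 t=0
  p=0 q=0 r=0 s=1 t=0
  p=0 q=1 r=0 s=0 t=0
  p=0 q=1 r=0 s=1 t=0
  p=1 q=0 r=0 s=1 t=0
Count: 5.

5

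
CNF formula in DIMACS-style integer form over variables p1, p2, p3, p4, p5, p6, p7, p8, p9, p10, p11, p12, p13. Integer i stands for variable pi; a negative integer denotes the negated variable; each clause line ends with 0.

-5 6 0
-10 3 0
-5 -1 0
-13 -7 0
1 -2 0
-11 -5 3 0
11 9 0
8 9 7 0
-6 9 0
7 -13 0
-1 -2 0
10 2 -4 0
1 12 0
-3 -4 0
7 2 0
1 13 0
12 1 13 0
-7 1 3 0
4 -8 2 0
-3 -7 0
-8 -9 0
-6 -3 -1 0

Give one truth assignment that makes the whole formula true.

p1 = T, p2 = F, p3 = F, p4 = F, p5 = F, p6 = F, p7 = T, p8 = F, p9 = T, p10 = F, p11 = F, p12 = F, p13 = F

p5 occurs only negated in the remaining clauses — set p5 = False.
Set p1 = True and propagate.
  then p2 is forced to False.
  then p7 is forced to True.
  then p13 is forced to False.
  then p3 is forced to False.
  then p10 is forced to False.
  then p4 is forced to False.
  then p8 is forced to False.
Branch on p6: take p6 = False.
The remaining clauses are satisfied by p9 = True, p11 = False, p12 = False.
Every clause has at least one true literal under this assignment.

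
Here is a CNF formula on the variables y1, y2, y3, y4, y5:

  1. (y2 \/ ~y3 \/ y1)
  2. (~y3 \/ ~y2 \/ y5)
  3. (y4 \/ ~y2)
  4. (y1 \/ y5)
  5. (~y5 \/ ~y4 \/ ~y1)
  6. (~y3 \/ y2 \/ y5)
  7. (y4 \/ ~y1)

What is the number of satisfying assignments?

6

The models are:
  y1=F y2=F y3=F y4=F y5=T
  y1=F y2=F y3=F y4=T y5=T
  y1=F y2=T y3=F y4=T y5=T
  y1=F y2=T y3=T y4=T y5=T
  y1=T y2=F y3=F y4=T y5=F
  y1=T y2=T y3=F y4=T y5=F
Count: 6.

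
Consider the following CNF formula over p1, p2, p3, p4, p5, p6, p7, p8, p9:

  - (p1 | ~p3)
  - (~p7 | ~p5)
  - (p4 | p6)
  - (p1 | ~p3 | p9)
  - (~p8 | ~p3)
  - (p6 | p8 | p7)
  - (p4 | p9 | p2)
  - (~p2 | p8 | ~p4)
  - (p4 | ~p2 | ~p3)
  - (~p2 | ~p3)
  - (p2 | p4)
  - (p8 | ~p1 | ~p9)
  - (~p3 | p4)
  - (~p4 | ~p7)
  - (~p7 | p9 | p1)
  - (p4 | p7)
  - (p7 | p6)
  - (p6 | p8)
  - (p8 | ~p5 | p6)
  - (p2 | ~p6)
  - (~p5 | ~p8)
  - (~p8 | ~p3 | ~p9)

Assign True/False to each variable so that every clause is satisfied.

p1=True, p2=True, p3=False, p4=False, p5=False, p6=True, p7=True, p8=False, p9=False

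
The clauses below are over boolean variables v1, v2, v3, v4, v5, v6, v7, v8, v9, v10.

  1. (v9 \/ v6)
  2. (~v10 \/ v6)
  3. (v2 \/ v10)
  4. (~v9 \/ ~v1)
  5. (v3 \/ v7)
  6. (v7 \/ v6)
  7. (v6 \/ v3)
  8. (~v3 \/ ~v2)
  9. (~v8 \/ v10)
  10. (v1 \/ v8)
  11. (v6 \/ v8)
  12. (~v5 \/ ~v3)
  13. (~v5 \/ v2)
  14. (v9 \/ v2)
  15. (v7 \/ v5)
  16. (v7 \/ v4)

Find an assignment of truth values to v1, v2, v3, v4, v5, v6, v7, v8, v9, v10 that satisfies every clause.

v1=F, v2=T, v3=F, v4=T, v5=F, v6=T, v7=T, v8=T, v9=F, v10=T

v4 occurs only positively in the remaining clauses — set v4 = True.
v6 occurs only positively in the remaining clauses — set v6 = True.
Branch on v1: take v1 = False.
  then v8 is forced to True.
  then v10 is forced to True.
Branch on v2: take v2 = True.
  then v3 is forced to False.
  then v7 is forced to True.
v5, v9 are now unconstrained; take v5 = False, v9 = False.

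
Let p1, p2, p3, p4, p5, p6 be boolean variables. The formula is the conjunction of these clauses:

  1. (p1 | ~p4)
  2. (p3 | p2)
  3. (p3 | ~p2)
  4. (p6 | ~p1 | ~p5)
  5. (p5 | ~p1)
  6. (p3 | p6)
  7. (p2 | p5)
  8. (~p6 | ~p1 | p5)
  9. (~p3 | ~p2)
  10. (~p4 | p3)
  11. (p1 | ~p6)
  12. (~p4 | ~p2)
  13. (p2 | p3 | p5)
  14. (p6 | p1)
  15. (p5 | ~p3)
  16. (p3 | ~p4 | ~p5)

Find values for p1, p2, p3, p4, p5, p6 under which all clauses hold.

p1=T, p2=F, p3=T, p4=F, p5=T, p6=T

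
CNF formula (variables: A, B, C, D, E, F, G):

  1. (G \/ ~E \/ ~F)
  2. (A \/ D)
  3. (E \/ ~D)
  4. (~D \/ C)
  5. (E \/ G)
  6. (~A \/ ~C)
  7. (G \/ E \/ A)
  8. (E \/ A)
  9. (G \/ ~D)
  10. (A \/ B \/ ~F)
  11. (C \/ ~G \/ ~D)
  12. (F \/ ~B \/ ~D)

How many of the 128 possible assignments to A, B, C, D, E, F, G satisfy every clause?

12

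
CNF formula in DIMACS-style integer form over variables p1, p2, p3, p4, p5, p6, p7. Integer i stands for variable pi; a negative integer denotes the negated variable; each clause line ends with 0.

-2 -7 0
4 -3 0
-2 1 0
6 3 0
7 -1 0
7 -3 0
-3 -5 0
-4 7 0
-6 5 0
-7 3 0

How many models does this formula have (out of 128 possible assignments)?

The models are:
  p1=F p2=F p3=F p4=F p5=T p6=T p7=F
  p1=F p2=F p3=T p4=T p5=F p6=F p7=T
  p1=T p2=F p3=T p4=T p5=F p6=F p7=T
Count: 3.

3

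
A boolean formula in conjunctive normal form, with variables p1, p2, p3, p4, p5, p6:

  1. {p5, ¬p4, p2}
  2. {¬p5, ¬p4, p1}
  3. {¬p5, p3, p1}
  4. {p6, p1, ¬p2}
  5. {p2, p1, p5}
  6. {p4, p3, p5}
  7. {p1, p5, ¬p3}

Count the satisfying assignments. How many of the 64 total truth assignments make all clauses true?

28

Split on p5, then p1.
  p5=T, p1=T: p2, p3, p4, p6 free → 2^4 = 16.
  p5=T, p1=F: remaining (p2,p3,p4,p6) ∈ {(F,T,F,F); (F,T,F,T); (T,T,F,T)} — 3.
  p5=F, p1=T: p6 free; 4 ways for (p2,p3,p4) × 2^1 = 8.
  p5=F, p1=F: remaining (p2,p3,p4,p6) ∈ {(T,F,T,T)} — 1.
Total: 16 + 3 + 8 + 1 = 28.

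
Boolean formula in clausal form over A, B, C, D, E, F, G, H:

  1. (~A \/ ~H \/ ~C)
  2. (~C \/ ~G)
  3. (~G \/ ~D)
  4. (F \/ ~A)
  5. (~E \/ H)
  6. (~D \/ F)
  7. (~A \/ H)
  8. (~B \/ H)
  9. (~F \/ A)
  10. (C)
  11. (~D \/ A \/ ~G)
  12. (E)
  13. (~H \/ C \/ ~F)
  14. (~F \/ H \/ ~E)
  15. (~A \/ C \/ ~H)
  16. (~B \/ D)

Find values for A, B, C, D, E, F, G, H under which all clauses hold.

A=F, B=F, C=T, D=F, E=T, F=F, G=F, H=T

Unit propagation: (C) forces C = True.
(~G) is a unit clause, so G = False.
The clause (E) is unit: E must be True.
Unit propagation: (H) forces H = True.
The clause (~A) is unit: A must be False.
(~F) is a unit clause, so F = False.
Unit propagation: (~D) forces D = False.
Unit propagation: (~B) forces B = False.
Every clause has at least one true literal under this assignment.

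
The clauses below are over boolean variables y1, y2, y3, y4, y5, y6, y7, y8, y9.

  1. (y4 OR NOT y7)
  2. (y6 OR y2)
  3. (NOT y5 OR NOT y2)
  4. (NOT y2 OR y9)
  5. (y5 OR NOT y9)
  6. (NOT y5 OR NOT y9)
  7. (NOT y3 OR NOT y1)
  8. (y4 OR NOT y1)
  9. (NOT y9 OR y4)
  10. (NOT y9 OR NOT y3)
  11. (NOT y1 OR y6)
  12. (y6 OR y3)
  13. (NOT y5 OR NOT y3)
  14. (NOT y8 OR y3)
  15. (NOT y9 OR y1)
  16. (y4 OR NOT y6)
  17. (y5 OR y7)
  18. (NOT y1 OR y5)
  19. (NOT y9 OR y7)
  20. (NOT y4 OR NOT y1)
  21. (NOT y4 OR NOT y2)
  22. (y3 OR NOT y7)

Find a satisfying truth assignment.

y1=0, y2=0, y3=1, y4=1, y5=0, y6=1, y7=1, y8=1, y9=0

Try y1 = False.
  then y9 is forced to False.
  then y2 is forced to False.
  then y6 is forced to True.
  then y4 is forced to True.
Try y3 = True.
  then y5 is forced to False.
  then y7 is forced to True.
y8 is now unconstrained; take y8 = True.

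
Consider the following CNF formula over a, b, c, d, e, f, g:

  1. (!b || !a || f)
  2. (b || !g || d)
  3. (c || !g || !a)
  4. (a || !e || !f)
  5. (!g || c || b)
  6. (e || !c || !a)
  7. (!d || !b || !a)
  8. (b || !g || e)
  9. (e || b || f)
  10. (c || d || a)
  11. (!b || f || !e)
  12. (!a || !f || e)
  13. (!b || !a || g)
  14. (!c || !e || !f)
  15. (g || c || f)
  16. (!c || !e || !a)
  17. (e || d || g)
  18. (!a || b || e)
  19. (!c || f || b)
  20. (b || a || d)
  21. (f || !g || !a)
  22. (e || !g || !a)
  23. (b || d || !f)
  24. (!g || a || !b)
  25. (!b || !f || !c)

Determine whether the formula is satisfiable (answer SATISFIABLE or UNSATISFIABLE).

SATISFIABLE

Set a = False and propagate.
Try b = False.
  then d is forced to True.
Branch on c: take c = True.
  then f is forced to True.
  then e is forced to False.
  then g is forced to False.
So a=False  b=False  c=True  d=True  e=False  f=True  g=False is a satisfying assignment.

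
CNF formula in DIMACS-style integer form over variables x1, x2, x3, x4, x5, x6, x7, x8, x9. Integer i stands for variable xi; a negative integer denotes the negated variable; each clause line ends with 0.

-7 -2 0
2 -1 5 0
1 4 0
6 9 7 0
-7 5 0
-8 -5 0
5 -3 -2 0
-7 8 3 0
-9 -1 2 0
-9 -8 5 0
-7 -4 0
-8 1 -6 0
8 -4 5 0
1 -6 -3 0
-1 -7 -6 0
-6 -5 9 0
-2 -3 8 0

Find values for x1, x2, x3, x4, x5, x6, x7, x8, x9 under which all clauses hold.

x1=T, x2=F, x3=T, x4=F, x5=T, x6=F, x7=T, x8=F, x9=F

Try x1 = True.
The remaining clauses are satisfied by x2 = False, x3 = True, x4 = False, x5 = True, x6 = False, x7 = True, x8 = False, x9 = False.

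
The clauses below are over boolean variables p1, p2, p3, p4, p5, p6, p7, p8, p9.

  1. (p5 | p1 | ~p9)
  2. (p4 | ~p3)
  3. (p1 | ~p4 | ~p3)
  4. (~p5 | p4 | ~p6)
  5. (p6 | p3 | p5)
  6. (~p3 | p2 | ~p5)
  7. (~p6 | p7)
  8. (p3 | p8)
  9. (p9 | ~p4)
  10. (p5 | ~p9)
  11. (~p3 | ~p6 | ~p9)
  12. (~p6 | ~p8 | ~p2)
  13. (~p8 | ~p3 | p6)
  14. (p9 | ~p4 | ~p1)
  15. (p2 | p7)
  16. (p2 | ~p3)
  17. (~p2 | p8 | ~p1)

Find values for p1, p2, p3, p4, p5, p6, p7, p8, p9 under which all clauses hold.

p1 = F, p2 = F, p3 = F, p4 = F, p5 = T, p6 = F, p7 = T, p8 = T, p9 = F

Pure literal: p7 appears only positively; assign p7 = True.
Set p1 = False and propagate.
Set p2 = False and propagate.
  then p3 is forced to False.
  then p8 is forced to True.
For the remaining variables, p4 = False, p5 = True, p6 = False, p9 = False works.
Every clause has at least one true literal under this assignment.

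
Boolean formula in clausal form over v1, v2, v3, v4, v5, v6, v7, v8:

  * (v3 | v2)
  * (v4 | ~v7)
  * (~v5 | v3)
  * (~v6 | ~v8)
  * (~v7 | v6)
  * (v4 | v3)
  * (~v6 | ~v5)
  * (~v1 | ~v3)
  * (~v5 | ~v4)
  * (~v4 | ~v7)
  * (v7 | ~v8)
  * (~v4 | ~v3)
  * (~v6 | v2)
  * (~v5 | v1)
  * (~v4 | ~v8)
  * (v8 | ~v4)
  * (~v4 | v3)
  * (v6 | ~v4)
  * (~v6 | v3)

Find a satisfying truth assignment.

v2 occurs only positively in the remaining clauses — set v2 = True.
Pure literal: v5 appears only negated; assign v5 = False.
Try v1 = False.
For the remaining variables, v3 = True, v4 = False, v6 = True, v7 = False, v8 = False works.
Every clause has at least one true literal under this assignment.

v1=0, v2=1, v3=1, v4=0, v5=0, v6=1, v7=0, v8=0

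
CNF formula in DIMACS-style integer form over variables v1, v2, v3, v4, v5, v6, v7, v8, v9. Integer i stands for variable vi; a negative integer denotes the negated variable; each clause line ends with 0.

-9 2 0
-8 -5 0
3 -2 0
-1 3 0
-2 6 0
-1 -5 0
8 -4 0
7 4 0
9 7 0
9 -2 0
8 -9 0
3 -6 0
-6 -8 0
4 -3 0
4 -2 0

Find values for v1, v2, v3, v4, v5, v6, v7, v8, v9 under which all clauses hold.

v1=F, v2=F, v3=F, v4=T, v5=F, v6=F, v7=T, v8=T, v9=F

Check each clause:
  1. (v2 | ~v9) — ~v9 is true.
  2. (~v5 | ~v8) — ~v5 is true.
  3. (v3 | ~v2) — ~v2 is true.
  4. (v3 | ~v1) — ~v1 is true.
  5. (~v2 | v6) — ~v2 is true.
  6. (~v5 | ~v1) — ~v5 is true.
  7. (v8 | ~v4) — v8 is true.
  8. (v4 | v7) — v4 is true.
  9. (v9 | v7) — v7 is true.
  10. (~v2 | v9) — ~v2 is true.
  11. (v8 | ~v9) — v8 is true.
  12. (v3 | ~v6) — ~v6 is true.
  13. (~v6 | ~v8) — ~v6 is true.
  14. (v4 | ~v3) — v4 is true.
  15. (v4 | ~v2) — v4 is true.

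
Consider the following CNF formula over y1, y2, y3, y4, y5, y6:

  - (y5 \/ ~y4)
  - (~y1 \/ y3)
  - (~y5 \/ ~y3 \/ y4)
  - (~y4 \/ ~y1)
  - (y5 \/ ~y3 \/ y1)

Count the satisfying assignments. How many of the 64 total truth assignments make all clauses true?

Split on y1, then y3.
  y1=1, y3=1: remaining (y2,y4,y5,y6) ∈ {(0,0,0,0); (0,0,0,1); (1,0,0,0); (1,0,0,1)} — 4.
  y1=1, y3=0: a clause becomes empty — 0.
  y1=0, y3=1: remaining (y2,y4,y5,y6) ∈ {(0,1,1,0); (0,1,1,1); (1,1,1,0); (1,1,1,1)} — 4.
  y1=0, y3=0: y2, y6 free; 3 ways for (y4,y5) × 2^2 = 12.
Total: 4 + 0 + 4 + 12 = 20.

20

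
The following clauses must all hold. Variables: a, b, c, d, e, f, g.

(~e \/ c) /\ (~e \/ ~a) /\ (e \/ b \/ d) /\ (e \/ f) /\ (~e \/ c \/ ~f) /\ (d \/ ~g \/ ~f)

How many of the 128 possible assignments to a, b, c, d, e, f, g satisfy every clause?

Case analysis on e and f:
  e=1, f=1: b free; 3 ways for (a,c,d,g) × 2^1 = 6.
  e=1, f=0: forces a=0; c=1; b, d, g free → 2^3 = 8.
  e=0, f=1: a, c free; 5 ways for (b,d,g) × 2^2 = 20.
  e=0, f=0: a clause becomes empty — 0.
Total: 6 + 8 + 20 + 0 = 34.

34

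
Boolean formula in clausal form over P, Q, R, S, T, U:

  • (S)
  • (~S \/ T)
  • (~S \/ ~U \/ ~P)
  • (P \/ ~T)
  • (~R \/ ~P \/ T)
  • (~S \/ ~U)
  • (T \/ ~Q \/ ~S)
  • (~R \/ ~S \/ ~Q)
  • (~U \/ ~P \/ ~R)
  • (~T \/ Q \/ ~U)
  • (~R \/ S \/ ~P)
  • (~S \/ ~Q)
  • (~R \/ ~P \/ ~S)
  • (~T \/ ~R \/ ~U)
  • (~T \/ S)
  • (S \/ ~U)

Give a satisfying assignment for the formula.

P = T, Q = F, R = F, S = T, T = T, U = F

Check each clause:
  1. (S) — S is true.
  2. (~S \/ T) — T is true.
  3. (~U \/ ~S \/ ~P) — ~U is true.
  4. (~T \/ P) — P is true.
  5. (~R \/ ~P \/ T) — ~R is true.
  6. (~S \/ ~U) — ~U is true.
  7. (T \/ ~S \/ ~Q) — T is true.
  8. (~Q \/ ~S \/ ~R) — ~R is true.
  9. (~R \/ ~P \/ ~U) — ~U is true.
  10. (~T \/ ~U \/ Q) — ~U is true.
  11. (~P \/ ~R \/ S) — S is true.
  12. (~S \/ ~Q) — ~Q is true.
  13. (~R \/ ~P \/ ~S) — ~R is true.
  14. (~T \/ ~U \/ ~R) — ~U is true.
  15. (S \/ ~T) — S is true.
  16. (S \/ ~U) — ~U is true.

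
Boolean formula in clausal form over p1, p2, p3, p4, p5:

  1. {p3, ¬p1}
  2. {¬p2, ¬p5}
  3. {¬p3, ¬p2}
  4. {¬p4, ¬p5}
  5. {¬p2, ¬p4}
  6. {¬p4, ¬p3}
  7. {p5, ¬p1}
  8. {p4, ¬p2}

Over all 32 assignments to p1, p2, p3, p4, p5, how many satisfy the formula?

The models are:
  p1=0 p2=0 p3=0 p4=0 p5=0
  p1=0 p2=0 p3=0 p4=0 p5=1
  p1=0 p2=0 p3=0 p4=1 p5=0
  p1=0 p2=0 p3=1 p4=0 p5=0
  p1=0 p2=0 p3=1 p4=0 p5=1
  p1=1 p2=0 p3=1 p4=0 p5=1
That's 6 in total.

6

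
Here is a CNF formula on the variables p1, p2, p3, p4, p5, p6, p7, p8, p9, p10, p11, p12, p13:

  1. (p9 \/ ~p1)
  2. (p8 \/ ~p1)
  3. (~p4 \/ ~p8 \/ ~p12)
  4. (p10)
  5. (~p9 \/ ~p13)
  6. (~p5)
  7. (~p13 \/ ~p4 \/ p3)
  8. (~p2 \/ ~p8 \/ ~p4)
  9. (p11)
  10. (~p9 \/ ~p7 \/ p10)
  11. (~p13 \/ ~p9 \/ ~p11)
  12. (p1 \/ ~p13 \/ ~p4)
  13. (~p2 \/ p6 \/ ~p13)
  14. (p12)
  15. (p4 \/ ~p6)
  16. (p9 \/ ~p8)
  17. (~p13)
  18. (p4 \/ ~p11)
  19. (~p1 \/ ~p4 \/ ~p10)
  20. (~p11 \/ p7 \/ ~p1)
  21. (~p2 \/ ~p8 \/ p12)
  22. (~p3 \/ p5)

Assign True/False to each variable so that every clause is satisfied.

p1 = False, p2 = False, p3 = False, p4 = True, p5 = False, p6 = False, p7 = True, p8 = False, p9 = True, p10 = True, p11 = True, p12 = True, p13 = False

(p10) is a unit clause, so p10 = True.
The clause (~p5) is unit: p5 must be False.
Unit propagation: (p11) forces p11 = True.
(p12) is a unit clause, so p12 = True.
The clause (~p13) is unit: p13 must be False.
The clause (p4) is unit: p4 must be True.
(~p8) is a unit clause, so p8 = False.
Unit propagation: (~p1) forces p1 = False.
Unit propagation: (~p3) forces p3 = False.
p2, p6, p7, p9 are now unconstrained; take p2 = False, p6 = False, p7 = True, p9 = True.
Check each clause:
  1. (~p1 \/ p9) — p9 is true.
  2. (p8 \/ ~p1) — ~p1 is true.
  3. (~p4 \/ ~p12 \/ ~p8) — ~p8 is true.
  4. (p10) — p10 is true.
  5. (~p13 \/ ~p9) — ~p13 is true.
  6. (~p5) — ~p5 is true.
  7. (~p13 \/ ~p4 \/ p3) — ~p13 is true.
  8. (~p2 \/ ~p8 \/ ~p4) — ~p8 is true.
  9. (p11) — p11 is true.
  10. (~p7 \/ p10 \/ ~p9) — p10 is true.
  11. (~p11 \/ ~p9 \/ ~p13) — ~p13 is true.
  12. (~p4 \/ ~p13 \/ p1) — ~p13 is true.
  13. (~p13 \/ ~p2 \/ p6) — ~p13 is true.
  14. (p12) — p12 is true.
  15. (p4 \/ ~p6) — ~p6 is true.
  16. (p9 \/ ~p8) — ~p8 is true.
  17. (~p13) — ~p13 is true.
  18. (~p11 \/ p4) — p4 is true.
  19. (~p10 \/ ~p4 \/ ~p1) — ~p1 is true.
  20. (~p1 \/ ~p11 \/ p7) — ~p1 is true.
  21. (~p8 \/ ~p2 \/ p12) — ~p8 is true.
  22. (p5 \/ ~p3) — ~p3 is true.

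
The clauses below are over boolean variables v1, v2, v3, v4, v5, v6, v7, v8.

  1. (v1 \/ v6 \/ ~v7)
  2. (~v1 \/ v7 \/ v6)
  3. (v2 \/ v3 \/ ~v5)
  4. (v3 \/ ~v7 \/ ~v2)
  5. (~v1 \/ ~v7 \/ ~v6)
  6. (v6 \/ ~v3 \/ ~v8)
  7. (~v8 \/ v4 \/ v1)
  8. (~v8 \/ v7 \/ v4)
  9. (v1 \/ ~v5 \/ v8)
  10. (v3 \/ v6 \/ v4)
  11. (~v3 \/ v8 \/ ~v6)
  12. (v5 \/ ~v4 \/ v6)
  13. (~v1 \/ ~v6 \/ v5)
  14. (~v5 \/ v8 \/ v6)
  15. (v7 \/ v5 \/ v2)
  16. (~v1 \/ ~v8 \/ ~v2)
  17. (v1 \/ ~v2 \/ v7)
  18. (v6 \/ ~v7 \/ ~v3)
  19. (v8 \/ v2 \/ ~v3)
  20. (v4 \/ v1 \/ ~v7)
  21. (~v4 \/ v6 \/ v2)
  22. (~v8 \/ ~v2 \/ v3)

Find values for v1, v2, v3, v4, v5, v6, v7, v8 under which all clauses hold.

v1=0  v2=0  v3=0  v4=1  v5=0  v6=1  v7=1  v8=0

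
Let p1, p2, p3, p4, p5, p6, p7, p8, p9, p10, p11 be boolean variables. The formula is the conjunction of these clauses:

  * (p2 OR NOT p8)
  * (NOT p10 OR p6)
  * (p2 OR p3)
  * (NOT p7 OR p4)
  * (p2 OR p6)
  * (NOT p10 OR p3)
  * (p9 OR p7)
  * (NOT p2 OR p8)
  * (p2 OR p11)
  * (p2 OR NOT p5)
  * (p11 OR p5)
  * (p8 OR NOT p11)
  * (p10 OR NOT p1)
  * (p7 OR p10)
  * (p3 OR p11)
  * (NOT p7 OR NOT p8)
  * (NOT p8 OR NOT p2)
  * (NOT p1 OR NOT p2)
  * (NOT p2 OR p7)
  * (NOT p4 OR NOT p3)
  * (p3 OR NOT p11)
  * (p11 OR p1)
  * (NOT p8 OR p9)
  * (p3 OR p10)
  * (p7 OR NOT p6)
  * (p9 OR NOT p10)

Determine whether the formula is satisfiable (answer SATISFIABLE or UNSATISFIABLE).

UNSATISFIABLE

p2 = True:
  propagation gives p8=True; an empty clause results — contradiction.
p2 = False:
  propagation gives p8=False, p3=True, p6=True, p11=True; an empty clause results — contradiction.
Every branch closes, so no satisfying assignment exists.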